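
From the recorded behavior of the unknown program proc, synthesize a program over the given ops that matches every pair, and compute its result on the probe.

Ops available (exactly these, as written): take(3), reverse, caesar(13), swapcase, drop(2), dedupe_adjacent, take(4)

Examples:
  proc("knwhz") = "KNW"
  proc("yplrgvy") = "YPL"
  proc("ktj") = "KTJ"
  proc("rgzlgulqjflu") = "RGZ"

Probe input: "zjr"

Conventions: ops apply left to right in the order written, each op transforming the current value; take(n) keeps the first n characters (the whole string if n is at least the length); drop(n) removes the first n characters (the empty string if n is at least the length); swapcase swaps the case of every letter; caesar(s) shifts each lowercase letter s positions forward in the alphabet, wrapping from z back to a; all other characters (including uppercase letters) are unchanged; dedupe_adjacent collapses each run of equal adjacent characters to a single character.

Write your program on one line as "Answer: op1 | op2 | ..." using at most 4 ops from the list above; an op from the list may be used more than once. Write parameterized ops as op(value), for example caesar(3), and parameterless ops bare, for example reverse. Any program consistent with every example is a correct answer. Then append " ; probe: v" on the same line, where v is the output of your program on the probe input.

take(4) | take(3) | swapcase ; probe: "ZJR"

Check, running the answer program on each example:
  "knwhz" -> "knwh" -> "knw" -> "KNW"
  "yplrgvy" -> "yplr" -> "ypl" -> "YPL"
  "ktj" -> "ktj" -> "ktj" -> "KTJ"
  "rgzlgulqjflu" -> "rgzl" -> "rgz" -> "RGZ"
  probe: "zjr" -> "zjr" -> "zjr" -> "ZJR"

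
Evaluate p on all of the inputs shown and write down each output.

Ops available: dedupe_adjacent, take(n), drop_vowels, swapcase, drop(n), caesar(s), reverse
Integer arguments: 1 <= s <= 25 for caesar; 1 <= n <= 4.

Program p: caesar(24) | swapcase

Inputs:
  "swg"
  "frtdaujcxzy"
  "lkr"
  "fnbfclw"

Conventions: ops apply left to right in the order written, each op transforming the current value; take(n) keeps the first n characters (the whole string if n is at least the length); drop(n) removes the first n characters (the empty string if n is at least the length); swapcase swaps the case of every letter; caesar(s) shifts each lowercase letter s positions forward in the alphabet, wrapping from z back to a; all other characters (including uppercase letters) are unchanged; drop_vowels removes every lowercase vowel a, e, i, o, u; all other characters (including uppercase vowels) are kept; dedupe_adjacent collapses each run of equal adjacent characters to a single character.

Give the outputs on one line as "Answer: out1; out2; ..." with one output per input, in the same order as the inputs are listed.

Execution, op by op:
  "swg" -> "que" -> "QUE"
  "frtdaujcxzy" -> "dprbyshavxw" -> "DPRBYSHAVXW"
  "lkr" -> "jip" -> "JIP"
  "fnbfclw" -> "dlzdaju" -> "DLZDAJU"

"QUE"; "DPRBYSHAVXW"; "JIP"; "DLZDAJU"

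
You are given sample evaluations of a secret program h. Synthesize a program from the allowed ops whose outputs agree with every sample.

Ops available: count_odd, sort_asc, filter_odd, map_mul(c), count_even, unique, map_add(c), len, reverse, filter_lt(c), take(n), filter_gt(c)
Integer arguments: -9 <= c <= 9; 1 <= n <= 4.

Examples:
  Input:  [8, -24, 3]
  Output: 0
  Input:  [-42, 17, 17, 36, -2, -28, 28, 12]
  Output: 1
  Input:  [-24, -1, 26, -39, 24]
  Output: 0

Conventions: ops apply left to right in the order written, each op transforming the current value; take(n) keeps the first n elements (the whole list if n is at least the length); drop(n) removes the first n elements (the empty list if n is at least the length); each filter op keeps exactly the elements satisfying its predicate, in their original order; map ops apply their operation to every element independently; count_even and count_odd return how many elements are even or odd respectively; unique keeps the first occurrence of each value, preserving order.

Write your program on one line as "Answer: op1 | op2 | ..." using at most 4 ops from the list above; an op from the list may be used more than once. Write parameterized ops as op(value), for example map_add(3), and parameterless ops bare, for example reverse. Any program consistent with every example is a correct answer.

take(2) | filter_odd | filter_gt(5) | count_odd

Check, running the answer program on each example:
  [8, -24, 3] -> [8, -24] -> [] -> [] -> 0
  [-42, 17, 17, 36, -2, -28, 28, 12] -> [-42, 17] -> [17] -> [17] -> 1
  [-24, -1, 26, -39, 24] -> [-24, -1] -> [-1] -> [] -> 0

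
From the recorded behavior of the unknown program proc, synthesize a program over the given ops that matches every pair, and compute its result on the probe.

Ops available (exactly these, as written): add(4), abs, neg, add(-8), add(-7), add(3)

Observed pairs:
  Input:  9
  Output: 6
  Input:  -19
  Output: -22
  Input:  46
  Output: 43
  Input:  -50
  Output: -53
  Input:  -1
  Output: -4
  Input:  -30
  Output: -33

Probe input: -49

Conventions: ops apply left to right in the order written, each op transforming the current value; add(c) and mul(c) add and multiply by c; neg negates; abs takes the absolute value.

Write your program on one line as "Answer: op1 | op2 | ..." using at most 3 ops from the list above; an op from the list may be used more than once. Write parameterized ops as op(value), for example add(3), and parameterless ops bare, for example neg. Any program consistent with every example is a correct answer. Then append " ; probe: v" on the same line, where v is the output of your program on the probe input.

neg | add(3) | neg ; probe: -52

Check, running the answer program on each example:
  9 -> -9 -> -6 -> 6
  -19 -> 19 -> 22 -> -22
  46 -> -46 -> -43 -> 43
  -50 -> 50 -> 53 -> -53
  -1 -> 1 -> 4 -> -4
  -30 -> 30 -> 33 -> -33
  probe: -49 -> 49 -> 52 -> -52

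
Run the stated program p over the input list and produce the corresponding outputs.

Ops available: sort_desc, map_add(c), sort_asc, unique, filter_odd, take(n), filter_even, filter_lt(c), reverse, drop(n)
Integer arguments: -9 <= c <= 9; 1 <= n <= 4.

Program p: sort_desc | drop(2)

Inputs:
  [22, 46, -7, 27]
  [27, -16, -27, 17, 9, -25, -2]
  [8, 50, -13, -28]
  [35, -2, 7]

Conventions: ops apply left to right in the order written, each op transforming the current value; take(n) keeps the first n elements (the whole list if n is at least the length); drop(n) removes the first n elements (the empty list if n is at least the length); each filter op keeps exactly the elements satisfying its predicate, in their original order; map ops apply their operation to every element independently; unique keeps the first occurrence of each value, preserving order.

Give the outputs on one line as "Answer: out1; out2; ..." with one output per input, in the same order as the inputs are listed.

Execution, op by op:
  [22, 46, -7, 27] -> [46, 27, 22, -7] -> [22, -7]
  [27, -16, -27, 17, 9, -25, -2] -> [27, 17, 9, -2, -16, -25, -27] -> [9, -2, -16, -25, -27]
  [8, 50, -13, -28] -> [50, 8, -13, -28] -> [-13, -28]
  [35, -2, 7] -> [35, 7, -2] -> [-2]

[22, -7]; [9, -2, -16, -25, -27]; [-13, -28]; [-2]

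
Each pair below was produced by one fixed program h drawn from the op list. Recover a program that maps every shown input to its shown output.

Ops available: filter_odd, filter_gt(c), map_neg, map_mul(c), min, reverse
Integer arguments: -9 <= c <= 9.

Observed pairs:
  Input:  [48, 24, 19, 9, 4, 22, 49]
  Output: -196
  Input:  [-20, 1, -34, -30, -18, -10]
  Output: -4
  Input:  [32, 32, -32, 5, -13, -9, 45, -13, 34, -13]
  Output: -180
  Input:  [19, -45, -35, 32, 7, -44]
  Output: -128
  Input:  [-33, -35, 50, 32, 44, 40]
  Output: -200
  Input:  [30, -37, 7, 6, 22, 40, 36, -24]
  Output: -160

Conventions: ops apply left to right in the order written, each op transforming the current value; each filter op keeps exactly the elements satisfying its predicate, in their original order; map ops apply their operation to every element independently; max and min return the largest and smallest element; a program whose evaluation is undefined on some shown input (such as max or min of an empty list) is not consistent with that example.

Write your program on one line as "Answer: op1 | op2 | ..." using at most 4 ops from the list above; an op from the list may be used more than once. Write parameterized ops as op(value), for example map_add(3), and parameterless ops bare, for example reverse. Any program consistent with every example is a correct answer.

reverse | filter_gt(-2) | map_mul(-4) | min

Check, running the answer program on each example:
  [48, 24, 19, 9, 4, 22, 49] -> [49, 22, 4, 9, 19, 24, 48] -> [49, 22, 4, 9, 19, 24, 48] -> [-196, -88, -16, -36, -76, -96, -192] -> -196
  [-20, 1, -34, -30, -18, -10] -> [-10, -18, -30, -34, 1, -20] -> [1] -> [-4] -> -4
  [32, 32, -32, 5, -13, -9, 45, -13, 34, -13] -> [-13, 34, -13, 45, -9, -13, 5, -32, 32, 32] -> [34, 45, 5, 32, 32] -> [-136, -180, -20, -128, -128] -> -180
  [19, -45, -35, 32, 7, -44] -> [-44, 7, 32, -35, -45, 19] -> [7, 32, 19] -> [-28, -128, -76] -> -128
  [-33, -35, 50, 32, 44, 40] -> [40, 44, 32, 50, -35, -33] -> [40, 44, 32, 50] -> [-160, -176, -128, -200] -> -200
  [30, -37, 7, 6, 22, 40, 36, -24] -> [-24, 36, 40, 22, 6, 7, -37, 30] -> [36, 40, 22, 6, 7, 30] -> [-144, -160, -88, -24, -28, -120] -> -160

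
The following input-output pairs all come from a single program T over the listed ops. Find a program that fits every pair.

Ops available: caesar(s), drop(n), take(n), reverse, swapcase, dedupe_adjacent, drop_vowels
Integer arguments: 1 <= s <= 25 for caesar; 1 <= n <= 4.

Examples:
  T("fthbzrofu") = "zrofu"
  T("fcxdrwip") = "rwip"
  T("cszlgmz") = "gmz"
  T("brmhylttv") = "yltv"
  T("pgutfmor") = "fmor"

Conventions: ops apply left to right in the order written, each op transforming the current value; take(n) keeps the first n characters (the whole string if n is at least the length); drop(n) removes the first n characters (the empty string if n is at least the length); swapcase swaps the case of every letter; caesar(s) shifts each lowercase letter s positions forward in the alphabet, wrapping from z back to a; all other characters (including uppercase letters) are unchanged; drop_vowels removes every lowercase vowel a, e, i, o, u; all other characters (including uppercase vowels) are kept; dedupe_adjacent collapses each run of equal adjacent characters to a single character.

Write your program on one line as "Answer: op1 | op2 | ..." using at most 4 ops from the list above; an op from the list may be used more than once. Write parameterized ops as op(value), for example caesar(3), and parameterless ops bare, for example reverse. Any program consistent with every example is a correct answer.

swapcase | dedupe_adjacent | swapcase | drop(4)

Check, running the answer program on each example:
  "fthbzrofu" -> "FTHBZROFU" -> "FTHBZROFU" -> "fthbzrofu" -> "zrofu"
  "fcxdrwip" -> "FCXDRWIP" -> "FCXDRWIP" -> "fcxdrwip" -> "rwip"
  "cszlgmz" -> "CSZLGMZ" -> "CSZLGMZ" -> "cszlgmz" -> "gmz"
  "brmhylttv" -> "BRMHYLTTV" -> "BRMHYLTV" -> "brmhyltv" -> "yltv"
  "pgutfmor" -> "PGUTFMOR" -> "PGUTFMOR" -> "pgutfmor" -> "fmor"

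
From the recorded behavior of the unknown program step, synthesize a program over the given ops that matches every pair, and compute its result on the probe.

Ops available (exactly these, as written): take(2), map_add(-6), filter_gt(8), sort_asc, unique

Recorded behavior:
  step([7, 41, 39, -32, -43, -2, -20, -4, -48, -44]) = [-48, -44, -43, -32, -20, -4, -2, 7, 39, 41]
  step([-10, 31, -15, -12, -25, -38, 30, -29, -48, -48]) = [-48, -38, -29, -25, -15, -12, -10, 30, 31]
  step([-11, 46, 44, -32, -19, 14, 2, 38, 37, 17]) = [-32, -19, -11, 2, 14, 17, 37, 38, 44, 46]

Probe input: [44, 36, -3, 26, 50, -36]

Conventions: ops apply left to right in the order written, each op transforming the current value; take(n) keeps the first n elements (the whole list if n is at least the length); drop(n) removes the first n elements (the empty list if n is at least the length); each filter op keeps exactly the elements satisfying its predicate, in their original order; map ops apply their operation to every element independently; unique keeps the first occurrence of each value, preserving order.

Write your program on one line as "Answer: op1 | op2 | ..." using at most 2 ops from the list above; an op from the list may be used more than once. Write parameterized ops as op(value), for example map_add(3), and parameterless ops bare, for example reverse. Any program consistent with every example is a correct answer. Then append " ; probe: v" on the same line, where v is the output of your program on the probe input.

sort_asc | unique ; probe: [-36, -3, 26, 36, 44, 50]

Check, running the answer program on each example:
  [7, 41, 39, -32, -43, -2, -20, -4, -48, -44] -> [-48, -44, -43, -32, -20, -4, -2, 7, 39, 41] -> [-48, -44, -43, -32, -20, -4, -2, 7, 39, 41]
  [-10, 31, -15, -12, -25, -38, 30, -29, -48, -48] -> [-48, -48, -38, -29, -25, -15, -12, -10, 30, 31] -> [-48, -38, -29, -25, -15, -12, -10, 30, 31]
  [-11, 46, 44, -32, -19, 14, 2, 38, 37, 17] -> [-32, -19, -11, 2, 14, 17, 37, 38, 44, 46] -> [-32, -19, -11, 2, 14, 17, 37, 38, 44, 46]
  probe: [44, 36, -3, 26, 50, -36] -> [-36, -3, 26, 36, 44, 50] -> [-36, -3, 26, 36, 44, 50]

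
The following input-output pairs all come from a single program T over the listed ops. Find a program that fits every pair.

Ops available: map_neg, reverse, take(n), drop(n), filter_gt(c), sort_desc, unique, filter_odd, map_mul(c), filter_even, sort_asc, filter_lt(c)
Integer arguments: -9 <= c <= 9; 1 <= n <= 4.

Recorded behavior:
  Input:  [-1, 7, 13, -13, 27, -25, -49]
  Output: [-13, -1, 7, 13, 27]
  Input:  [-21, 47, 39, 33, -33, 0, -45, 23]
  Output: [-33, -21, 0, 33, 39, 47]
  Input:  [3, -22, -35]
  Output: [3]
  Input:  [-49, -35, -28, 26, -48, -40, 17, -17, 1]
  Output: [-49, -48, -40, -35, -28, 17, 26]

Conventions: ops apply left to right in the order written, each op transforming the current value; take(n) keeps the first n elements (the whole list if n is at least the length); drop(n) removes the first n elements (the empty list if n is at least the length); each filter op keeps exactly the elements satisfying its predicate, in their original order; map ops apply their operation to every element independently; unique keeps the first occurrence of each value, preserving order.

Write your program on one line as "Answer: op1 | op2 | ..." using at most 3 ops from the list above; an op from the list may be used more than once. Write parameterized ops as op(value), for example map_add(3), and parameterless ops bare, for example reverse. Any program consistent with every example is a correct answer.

reverse | drop(2) | sort_asc

Check, running the answer program on each example:
  [-1, 7, 13, -13, 27, -25, -49] -> [-49, -25, 27, -13, 13, 7, -1] -> [27, -13, 13, 7, -1] -> [-13, -1, 7, 13, 27]
  [-21, 47, 39, 33, -33, 0, -45, 23] -> [23, -45, 0, -33, 33, 39, 47, -21] -> [0, -33, 33, 39, 47, -21] -> [-33, -21, 0, 33, 39, 47]
  [3, -22, -35] -> [-35, -22, 3] -> [3] -> [3]
  [-49, -35, -28, 26, -48, -40, 17, -17, 1] -> [1, -17, 17, -40, -48, 26, -28, -35, -49] -> [17, -40, -48, 26, -28, -35, -49] -> [-49, -48, -40, -35, -28, 17, 26]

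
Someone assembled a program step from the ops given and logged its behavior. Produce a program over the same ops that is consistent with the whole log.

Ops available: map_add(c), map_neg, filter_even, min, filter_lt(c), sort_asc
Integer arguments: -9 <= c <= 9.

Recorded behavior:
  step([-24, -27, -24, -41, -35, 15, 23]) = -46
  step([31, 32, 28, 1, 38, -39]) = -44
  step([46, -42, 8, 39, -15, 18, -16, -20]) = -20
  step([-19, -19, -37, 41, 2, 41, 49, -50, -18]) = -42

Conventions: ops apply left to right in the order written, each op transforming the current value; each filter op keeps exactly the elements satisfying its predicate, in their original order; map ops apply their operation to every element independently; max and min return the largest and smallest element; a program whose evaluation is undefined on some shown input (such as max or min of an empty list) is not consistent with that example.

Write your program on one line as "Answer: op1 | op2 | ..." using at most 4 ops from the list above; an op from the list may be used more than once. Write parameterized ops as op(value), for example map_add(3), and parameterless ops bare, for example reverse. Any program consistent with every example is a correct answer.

map_add(-5) | sort_asc | filter_even | min

Check, running the answer program on each example:
  [-24, -27, -24, -41, -35, 15, 23] -> [-29, -32, -29, -46, -40, 10, 18] -> [-46, -40, -32, -29, -29, 10, 18] -> [-46, -40, -32, 10, 18] -> -46
  [31, 32, 28, 1, 38, -39] -> [26, 27, 23, -4, 33, -44] -> [-44, -4, 23, 26, 27, 33] -> [-44, -4, 26] -> -44
  [46, -42, 8, 39, -15, 18, -16, -20] -> [41, -47, 3, 34, -20, 13, -21, -25] -> [-47, -25, -21, -20, 3, 13, 34, 41] -> [-20, 34] -> -20
  [-19, -19, -37, 41, 2, 41, 49, -50, -18] -> [-24, -24, -42, 36, -3, 36, 44, -55, -23] -> [-55, -42, -24, -24, -23, -3, 36, 36, 44] -> [-42, -24, -24, 36, 36, 44] -> -42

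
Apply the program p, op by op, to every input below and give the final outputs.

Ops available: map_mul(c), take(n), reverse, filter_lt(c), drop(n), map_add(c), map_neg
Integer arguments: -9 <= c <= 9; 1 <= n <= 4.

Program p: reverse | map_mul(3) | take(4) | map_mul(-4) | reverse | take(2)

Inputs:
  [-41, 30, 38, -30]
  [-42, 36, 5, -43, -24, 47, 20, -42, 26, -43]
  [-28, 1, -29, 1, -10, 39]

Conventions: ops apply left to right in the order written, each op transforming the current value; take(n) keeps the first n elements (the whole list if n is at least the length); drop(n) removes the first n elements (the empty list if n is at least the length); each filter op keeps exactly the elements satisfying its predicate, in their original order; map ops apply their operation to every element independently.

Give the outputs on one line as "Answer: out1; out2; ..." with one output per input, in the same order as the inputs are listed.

[492, -360]; [-240, 504]; [348, -12]

Execution, op by op:
  [-41, 30, 38, -30] -> [-30, 38, 30, -41] -> [-90, 114, 90, -123] -> [-90, 114, 90, -123] -> [360, -456, -360, 492] -> [492, -360, -456, 360] -> [492, -360]
  [-42, 36, 5, -43, -24, 47, 20, -42, 26, -43] -> [-43, 26, -42, 20, 47, -24, -43, 5, 36, -42] -> [-129, 78, -126, 60, 141, -72, -129, 15, 108, -126] -> [-129, 78, -126, 60] -> [516, -312, 504, -240] -> [-240, 504, -312, 516] -> [-240, 504]
  [-28, 1, -29, 1, -10, 39] -> [39, -10, 1, -29, 1, -28] -> [117, -30, 3, -87, 3, -84] -> [117, -30, 3, -87] -> [-468, 120, -12, 348] -> [348, -12, 120, -468] -> [348, -12]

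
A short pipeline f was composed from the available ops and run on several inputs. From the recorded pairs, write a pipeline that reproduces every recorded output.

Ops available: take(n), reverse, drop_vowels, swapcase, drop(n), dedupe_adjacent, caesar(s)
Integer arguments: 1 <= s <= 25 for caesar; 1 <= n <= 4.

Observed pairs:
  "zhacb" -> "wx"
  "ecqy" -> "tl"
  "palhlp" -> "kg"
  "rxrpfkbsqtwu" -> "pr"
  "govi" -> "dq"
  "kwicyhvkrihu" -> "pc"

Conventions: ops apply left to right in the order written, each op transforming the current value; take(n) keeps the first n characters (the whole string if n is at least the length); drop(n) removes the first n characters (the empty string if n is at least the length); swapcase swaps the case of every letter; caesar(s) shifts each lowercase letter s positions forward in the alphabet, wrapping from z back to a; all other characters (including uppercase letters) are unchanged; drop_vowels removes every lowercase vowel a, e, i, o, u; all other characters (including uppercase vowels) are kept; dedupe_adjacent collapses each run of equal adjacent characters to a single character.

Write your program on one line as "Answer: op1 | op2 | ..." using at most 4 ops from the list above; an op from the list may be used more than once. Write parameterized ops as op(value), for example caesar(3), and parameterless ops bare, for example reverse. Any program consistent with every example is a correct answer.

caesar(21) | reverse | take(2)

Check, running the answer program on each example:
  "zhacb" -> "ucvxw" -> "wxvcu" -> "wx"
  "ecqy" -> "zxlt" -> "tlxz" -> "tl"
  "palhlp" -> "kvgcgk" -> "kgcgvk" -> "kg"
  "rxrpfkbsqtwu" -> "msmkafwnlorp" -> "prolnwfakmsm" -> "pr"
  "govi" -> "bjqd" -> "dqjb" -> "dq"
  "kwicyhvkrihu" -> "frdxtcqfmdcp" -> "pcdmfqctxdrf" -> "pc"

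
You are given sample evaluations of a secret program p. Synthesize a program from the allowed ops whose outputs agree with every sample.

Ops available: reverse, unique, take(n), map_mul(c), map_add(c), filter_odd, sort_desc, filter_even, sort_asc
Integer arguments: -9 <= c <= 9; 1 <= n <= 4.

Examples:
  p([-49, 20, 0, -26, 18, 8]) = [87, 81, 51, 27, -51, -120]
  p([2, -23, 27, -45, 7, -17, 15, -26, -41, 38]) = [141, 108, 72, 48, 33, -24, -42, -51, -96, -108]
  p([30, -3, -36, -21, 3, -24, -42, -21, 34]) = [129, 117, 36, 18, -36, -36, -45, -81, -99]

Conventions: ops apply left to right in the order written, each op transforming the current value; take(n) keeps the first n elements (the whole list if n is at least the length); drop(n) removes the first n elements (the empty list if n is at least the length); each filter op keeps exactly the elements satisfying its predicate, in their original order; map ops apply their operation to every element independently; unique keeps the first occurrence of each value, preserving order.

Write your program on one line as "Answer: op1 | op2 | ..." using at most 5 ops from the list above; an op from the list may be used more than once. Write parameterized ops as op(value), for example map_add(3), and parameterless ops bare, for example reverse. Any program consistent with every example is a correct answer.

reverse | sort_desc | map_add(9) | map_mul(3)

Check, running the answer program on each example:
  [-49, 20, 0, -26, 18, 8] -> [8, 18, -26, 0, 20, -49] -> [20, 18, 8, 0, -26, -49] -> [29, 27, 17, 9, -17, -40] -> [87, 81, 51, 27, -51, -120]
  [2, -23, 27, -45, 7, -17, 15, -26, -41, 38] -> [38, -41, -26, 15, -17, 7, -45, 27, -23, 2] -> [38, 27, 15, 7, 2, -17, -23, -26, -41, -45] -> [47, 36, 24, 16, 11, -8, -14, -17, -32, -36] -> [141, 108, 72, 48, 33, -24, -42, -51, -96, -108]
  [30, -3, -36, -21, 3, -24, -42, -21, 34] -> [34, -21, -42, -24, 3, -21, -36, -3, 30] -> [34, 30, 3, -3, -21, -21, -24, -36, -42] -> [43, 39, 12, 6, -12, -12, -15, -27, -33] -> [129, 117, 36, 18, -36, -36, -45, -81, -99]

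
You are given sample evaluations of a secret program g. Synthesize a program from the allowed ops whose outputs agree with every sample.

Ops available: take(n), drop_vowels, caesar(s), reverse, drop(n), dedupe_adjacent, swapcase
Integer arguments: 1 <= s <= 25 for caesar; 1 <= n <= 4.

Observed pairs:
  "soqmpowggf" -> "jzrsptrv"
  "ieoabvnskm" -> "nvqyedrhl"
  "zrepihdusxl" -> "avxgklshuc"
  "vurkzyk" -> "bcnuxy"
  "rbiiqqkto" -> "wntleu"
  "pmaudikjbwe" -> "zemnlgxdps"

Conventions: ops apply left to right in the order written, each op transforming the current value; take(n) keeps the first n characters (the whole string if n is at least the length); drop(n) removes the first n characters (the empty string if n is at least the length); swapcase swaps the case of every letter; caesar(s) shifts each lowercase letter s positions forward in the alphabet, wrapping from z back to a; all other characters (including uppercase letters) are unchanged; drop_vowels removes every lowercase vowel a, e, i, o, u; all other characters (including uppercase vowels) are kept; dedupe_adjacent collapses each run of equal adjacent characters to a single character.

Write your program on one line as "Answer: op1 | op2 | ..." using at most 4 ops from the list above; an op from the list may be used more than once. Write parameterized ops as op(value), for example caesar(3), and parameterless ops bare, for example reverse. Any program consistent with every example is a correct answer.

dedupe_adjacent | reverse | drop(1) | caesar(3)

Check, running the answer program on each example:
  "soqmpowggf" -> "soqmpowgf" -> "fgwopmqos" -> "gwopmqos" -> "jzrsptrv"
  "ieoabvnskm" -> "ieoabvnskm" -> "mksnvbaoei" -> "ksnvbaoei" -> "nvqyedrhl"
  "zrepihdusxl" -> "zrepihdusxl" -> "lxsudhiperz" -> "xsudhiperz" -> "avxgklshuc"
  "vurkzyk" -> "vurkzyk" -> "kyzkruv" -> "yzkruv" -> "bcnuxy"
  "rbiiqqkto" -> "rbiqkto" -> "otkqibr" -> "tkqibr" -> "wntleu"
  "pmaudikjbwe" -> "pmaudikjbwe" -> "ewbjkiduamp" -> "wbjkiduamp" -> "zemnlgxdps"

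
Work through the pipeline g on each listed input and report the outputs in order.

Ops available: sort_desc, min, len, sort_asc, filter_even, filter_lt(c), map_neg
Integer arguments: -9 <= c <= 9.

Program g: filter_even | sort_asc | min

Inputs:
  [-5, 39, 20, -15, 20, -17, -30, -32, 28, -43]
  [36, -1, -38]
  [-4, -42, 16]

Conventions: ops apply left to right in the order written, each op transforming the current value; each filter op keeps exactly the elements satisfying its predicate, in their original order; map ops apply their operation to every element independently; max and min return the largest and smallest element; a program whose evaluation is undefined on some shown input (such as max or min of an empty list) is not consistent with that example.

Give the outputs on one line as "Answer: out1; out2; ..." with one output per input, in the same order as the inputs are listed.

-32; -38; -42

Execution, op by op:
  [-5, 39, 20, -15, 20, -17, -30, -32, 28, -43] -> [20, 20, -30, -32, 28] -> [-32, -30, 20, 20, 28] -> -32
  [36, -1, -38] -> [36, -38] -> [-38, 36] -> -38
  [-4, -42, 16] -> [-4, -42, 16] -> [-42, -4, 16] -> -42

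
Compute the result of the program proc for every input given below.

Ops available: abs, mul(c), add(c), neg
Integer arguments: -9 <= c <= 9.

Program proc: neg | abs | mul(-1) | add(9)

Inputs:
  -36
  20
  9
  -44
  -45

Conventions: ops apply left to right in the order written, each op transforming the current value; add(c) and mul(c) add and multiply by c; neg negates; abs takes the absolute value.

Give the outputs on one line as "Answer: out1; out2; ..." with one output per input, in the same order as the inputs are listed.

-27; -11; 0; -35; -36

Execution, op by op:
  -36 -> 36 -> 36 -> -36 -> -27
  20 -> -20 -> 20 -> -20 -> -11
  9 -> -9 -> 9 -> -9 -> 0
  -44 -> 44 -> 44 -> -44 -> -35
  -45 -> 45 -> 45 -> -45 -> -36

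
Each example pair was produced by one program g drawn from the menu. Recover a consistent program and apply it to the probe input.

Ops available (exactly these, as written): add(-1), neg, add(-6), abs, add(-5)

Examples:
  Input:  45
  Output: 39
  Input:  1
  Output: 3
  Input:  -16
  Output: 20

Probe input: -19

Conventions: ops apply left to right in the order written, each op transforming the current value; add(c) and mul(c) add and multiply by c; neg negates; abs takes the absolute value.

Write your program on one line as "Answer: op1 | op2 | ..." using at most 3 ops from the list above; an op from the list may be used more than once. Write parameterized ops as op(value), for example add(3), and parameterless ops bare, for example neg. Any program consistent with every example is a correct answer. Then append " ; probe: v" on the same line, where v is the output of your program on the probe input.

add(-5) | abs | add(-1) ; probe: 23

Check, running the answer program on each example:
  45 -> 40 -> 40 -> 39
  1 -> -4 -> 4 -> 3
  -16 -> -21 -> 21 -> 20
  probe: -19 -> -24 -> 24 -> 23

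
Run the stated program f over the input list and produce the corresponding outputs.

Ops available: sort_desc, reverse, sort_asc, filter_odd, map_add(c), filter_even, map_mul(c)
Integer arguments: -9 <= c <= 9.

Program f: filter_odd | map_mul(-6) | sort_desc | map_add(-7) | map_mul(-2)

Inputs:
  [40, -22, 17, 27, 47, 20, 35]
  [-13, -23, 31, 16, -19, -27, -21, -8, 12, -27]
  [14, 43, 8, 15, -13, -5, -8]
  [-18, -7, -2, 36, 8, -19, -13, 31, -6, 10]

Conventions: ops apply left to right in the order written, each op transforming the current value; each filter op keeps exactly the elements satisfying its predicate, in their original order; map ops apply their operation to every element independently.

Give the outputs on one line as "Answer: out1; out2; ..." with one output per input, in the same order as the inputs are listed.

[218, 338, 434, 578]; [-310, -310, -262, -238, -214, -142, 386]; [-142, -46, 194, 530]; [-214, -142, -70, 386]

Execution, op by op:
  [40, -22, 17, 27, 47, 20, 35] -> [17, 27, 47, 35] -> [-102, -162, -282, -210] -> [-102, -162, -210, -282] -> [-109, -169, -217, -289] -> [218, 338, 434, 578]
  [-13, -23, 31, 16, -19, -27, -21, -8, 12, -27] -> [-13, -23, 31, -19, -27, -21, -27] -> [78, 138, -186, 114, 162, 126, 162] -> [162, 162, 138, 126, 114, 78, -186] -> [155, 155, 131, 119, 107, 71, -193] -> [-310, -310, -262, -238, -214, -142, 386]
  [14, 43, 8, 15, -13, -5, -8] -> [43, 15, -13, -5] -> [-258, -90, 78, 30] -> [78, 30, -90, -258] -> [71, 23, -97, -265] -> [-142, -46, 194, 530]
  [-18, -7, -2, 36, 8, -19, -13, 31, -6, 10] -> [-7, -19, -13, 31] -> [42, 114, 78, -186] -> [114, 78, 42, -186] -> [107, 71, 35, -193] -> [-214, -142, -70, 386]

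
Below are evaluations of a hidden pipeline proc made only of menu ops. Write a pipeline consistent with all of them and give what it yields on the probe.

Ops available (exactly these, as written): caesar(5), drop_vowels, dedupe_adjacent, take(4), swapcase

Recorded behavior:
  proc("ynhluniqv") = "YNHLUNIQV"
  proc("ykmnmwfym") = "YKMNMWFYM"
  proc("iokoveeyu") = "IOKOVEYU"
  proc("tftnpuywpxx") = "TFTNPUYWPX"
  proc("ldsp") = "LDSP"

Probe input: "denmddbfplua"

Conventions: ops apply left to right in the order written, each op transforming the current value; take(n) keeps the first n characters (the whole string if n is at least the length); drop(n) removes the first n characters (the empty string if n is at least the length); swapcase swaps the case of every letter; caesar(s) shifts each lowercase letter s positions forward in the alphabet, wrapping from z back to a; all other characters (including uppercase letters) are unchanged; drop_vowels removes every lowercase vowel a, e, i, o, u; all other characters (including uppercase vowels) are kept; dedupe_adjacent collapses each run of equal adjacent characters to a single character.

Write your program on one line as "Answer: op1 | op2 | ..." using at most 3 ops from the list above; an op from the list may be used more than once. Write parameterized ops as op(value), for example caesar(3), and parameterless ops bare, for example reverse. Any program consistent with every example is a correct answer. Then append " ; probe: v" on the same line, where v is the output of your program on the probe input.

dedupe_adjacent | swapcase ; probe: "DENMDBFPLUA"

Check, running the answer program on each example:
  "ynhluniqv" -> "ynhluniqv" -> "YNHLUNIQV"
  "ykmnmwfym" -> "ykmnmwfym" -> "YKMNMWFYM"
  "iokoveeyu" -> "iokoveyu" -> "IOKOVEYU"
  "tftnpuywpxx" -> "tftnpuywpx" -> "TFTNPUYWPX"
  "ldsp" -> "ldsp" -> "LDSP"
  probe: "denmddbfplua" -> "denmdbfplua" -> "DENMDBFPLUA"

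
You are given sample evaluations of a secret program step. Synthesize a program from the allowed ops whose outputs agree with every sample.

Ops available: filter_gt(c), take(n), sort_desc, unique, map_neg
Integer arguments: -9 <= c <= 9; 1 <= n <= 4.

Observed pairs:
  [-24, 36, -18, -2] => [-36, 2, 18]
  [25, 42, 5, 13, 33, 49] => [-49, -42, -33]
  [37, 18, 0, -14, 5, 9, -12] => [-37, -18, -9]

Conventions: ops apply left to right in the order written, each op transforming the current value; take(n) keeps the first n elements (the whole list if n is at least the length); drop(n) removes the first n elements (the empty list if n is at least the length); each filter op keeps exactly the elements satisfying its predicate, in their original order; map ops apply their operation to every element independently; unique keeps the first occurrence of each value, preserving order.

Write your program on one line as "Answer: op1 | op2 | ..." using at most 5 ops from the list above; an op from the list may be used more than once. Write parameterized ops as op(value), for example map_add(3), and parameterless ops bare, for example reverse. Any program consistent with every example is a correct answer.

sort_desc | map_neg | take(4) | take(3)

Check, running the answer program on each example:
  [-24, 36, -18, -2] -> [36, -2, -18, -24] -> [-36, 2, 18, 24] -> [-36, 2, 18, 24] -> [-36, 2, 18]
  [25, 42, 5, 13, 33, 49] -> [49, 42, 33, 25, 13, 5] -> [-49, -42, -33, -25, -13, -5] -> [-49, -42, -33, -25] -> [-49, -42, -33]
  [37, 18, 0, -14, 5, 9, -12] -> [37, 18, 9, 5, 0, -12, -14] -> [-37, -18, -9, -5, 0, 12, 14] -> [-37, -18, -9, -5] -> [-37, -18, -9]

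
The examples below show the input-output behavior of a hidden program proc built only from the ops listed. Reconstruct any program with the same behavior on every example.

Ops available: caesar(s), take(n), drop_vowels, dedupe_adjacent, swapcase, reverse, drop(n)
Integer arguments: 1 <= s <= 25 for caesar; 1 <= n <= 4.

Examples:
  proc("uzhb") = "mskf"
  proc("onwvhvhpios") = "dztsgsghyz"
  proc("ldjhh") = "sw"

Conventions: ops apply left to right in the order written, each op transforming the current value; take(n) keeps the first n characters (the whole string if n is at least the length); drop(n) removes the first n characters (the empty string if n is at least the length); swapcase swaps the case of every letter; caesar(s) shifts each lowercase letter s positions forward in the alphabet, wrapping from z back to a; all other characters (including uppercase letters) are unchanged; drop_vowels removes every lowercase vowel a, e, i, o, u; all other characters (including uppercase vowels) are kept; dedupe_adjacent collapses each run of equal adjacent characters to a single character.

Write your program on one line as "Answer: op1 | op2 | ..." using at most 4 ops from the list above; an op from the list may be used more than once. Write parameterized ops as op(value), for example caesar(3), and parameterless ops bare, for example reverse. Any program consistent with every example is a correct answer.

caesar(11) | drop_vowels | dedupe_adjacent | reverse

Check, running the answer program on each example:
  "uzhb" -> "fksm" -> "fksm" -> "fksm" -> "mskf"
  "onwvhvhpios" -> "zyhgsgsatzd" -> "zyhgsgstzd" -> "zyhgsgstzd" -> "dztsgsghyz"
  "ldjhh" -> "wouss" -> "wss" -> "ws" -> "sw"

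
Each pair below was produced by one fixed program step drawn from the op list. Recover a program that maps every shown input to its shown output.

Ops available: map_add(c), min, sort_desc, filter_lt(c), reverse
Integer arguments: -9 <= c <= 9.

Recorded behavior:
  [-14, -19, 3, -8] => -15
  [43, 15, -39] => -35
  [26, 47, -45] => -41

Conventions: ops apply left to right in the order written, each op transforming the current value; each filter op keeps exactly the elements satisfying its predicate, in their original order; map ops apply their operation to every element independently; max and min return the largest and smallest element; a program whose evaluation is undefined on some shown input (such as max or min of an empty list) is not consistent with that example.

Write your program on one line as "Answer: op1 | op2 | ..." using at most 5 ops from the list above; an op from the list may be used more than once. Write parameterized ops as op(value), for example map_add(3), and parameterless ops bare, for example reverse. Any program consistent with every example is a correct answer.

sort_desc | filter_lt(-1) | reverse | map_add(4) | min

Check, running the answer program on each example:
  [-14, -19, 3, -8] -> [3, -8, -14, -19] -> [-8, -14, -19] -> [-19, -14, -8] -> [-15, -10, -4] -> -15
  [43, 15, -39] -> [43, 15, -39] -> [-39] -> [-39] -> [-35] -> -35
  [26, 47, -45] -> [47, 26, -45] -> [-45] -> [-45] -> [-41] -> -41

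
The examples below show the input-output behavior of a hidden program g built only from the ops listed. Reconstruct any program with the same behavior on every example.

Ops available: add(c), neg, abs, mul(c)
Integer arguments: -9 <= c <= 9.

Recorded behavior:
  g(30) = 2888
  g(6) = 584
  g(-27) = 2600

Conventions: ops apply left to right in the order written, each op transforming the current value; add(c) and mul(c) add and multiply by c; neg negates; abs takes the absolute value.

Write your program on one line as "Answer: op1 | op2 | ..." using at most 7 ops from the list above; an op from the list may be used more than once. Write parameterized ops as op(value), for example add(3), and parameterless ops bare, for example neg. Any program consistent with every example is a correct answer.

abs | mul(8) | mul(3) | mul(-4) | add(-8) | neg

Check, running the answer program on each example:
  30 -> 30 -> 240 -> 720 -> -2880 -> -2888 -> 2888
  6 -> 6 -> 48 -> 144 -> -576 -> -584 -> 584
  -27 -> 27 -> 216 -> 648 -> -2592 -> -2600 -> 2600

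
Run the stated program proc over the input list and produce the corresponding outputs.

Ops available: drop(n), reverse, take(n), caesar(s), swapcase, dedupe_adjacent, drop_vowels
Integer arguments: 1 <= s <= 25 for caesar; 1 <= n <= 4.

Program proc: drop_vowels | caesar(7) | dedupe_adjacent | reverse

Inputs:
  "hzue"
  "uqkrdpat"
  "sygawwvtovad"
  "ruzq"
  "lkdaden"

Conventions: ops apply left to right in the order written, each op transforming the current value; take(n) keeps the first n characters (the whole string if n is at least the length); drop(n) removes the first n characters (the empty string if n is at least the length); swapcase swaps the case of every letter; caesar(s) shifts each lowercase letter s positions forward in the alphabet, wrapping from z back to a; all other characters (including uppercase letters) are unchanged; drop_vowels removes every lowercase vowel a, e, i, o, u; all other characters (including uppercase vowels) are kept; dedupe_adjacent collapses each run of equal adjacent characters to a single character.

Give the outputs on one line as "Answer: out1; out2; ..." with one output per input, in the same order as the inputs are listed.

"go"; "awkyrx"; "kcacdnfz"; "xgy"; "ukrs"

Execution, op by op:
  "hzue" -> "hz" -> "og" -> "og" -> "go"
  "uqkrdpat" -> "qkrdpt" -> "xrykwa" -> "xrykwa" -> "awkyrx"
  "sygawwvtovad" -> "sygwwvtvd" -> "zfnddcack" -> "zfndcack" -> "kcacdnfz"
  "ruzq" -> "rzq" -> "ygx" -> "ygx" -> "xgy"
  "lkdaden" -> "lkddn" -> "srkku" -> "srku" -> "ukrs"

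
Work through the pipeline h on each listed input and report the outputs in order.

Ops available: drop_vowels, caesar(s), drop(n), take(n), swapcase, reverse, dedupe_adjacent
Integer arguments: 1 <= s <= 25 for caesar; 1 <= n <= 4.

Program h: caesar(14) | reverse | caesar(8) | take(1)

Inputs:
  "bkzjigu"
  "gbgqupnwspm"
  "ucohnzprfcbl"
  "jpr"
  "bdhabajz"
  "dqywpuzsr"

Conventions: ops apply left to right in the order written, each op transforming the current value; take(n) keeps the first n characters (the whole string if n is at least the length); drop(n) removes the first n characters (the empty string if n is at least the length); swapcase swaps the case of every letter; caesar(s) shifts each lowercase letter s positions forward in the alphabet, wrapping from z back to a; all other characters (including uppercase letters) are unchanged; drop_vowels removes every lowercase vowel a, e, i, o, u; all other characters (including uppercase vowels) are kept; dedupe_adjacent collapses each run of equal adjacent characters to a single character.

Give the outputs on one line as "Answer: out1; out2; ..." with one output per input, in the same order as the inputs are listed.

"q"; "i"; "h"; "n"; "v"; "n"

Execution, op by op:
  "bkzjigu" -> "pynxwui" -> "iuwxnyp" -> "qcefvgx" -> "q"
  "gbgqupnwspm" -> "upueidbkgda" -> "adgkbdieupu" -> "ilosjlqmcxc" -> "i"
  "ucohnzprfcbl" -> "iqcvbndftqpz" -> "zpqtfdnbvcqi" -> "hxybnlvjdkyq" -> "h"
  "jpr" -> "xdf" -> "fdx" -> "nlf" -> "n"
  "bdhabajz" -> "prvopoxn" -> "nxopovrp" -> "vfwxwdzx" -> "v"
  "dqywpuzsr" -> "remkdingf" -> "fgnidkmer" -> "novqlsumz" -> "n"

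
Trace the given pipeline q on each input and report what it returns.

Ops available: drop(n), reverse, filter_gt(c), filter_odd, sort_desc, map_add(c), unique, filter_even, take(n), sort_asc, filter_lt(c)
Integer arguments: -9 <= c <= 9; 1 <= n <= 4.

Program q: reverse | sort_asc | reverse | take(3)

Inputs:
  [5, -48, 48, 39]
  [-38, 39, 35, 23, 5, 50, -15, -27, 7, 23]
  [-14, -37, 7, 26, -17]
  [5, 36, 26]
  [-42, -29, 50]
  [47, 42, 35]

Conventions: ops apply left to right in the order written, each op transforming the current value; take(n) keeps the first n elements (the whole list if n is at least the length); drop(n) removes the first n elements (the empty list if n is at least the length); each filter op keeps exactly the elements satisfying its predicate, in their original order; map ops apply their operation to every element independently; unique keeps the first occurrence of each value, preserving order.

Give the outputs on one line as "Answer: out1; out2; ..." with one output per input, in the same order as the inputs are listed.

Execution, op by op:
  [5, -48, 48, 39] -> [39, 48, -48, 5] -> [-48, 5, 39, 48] -> [48, 39, 5, -48] -> [48, 39, 5]
  [-38, 39, 35, 23, 5, 50, -15, -27, 7, 23] -> [23, 7, -27, -15, 50, 5, 23, 35, 39, -38] -> [-38, -27, -15, 5, 7, 23, 23, 35, 39, 50] -> [50, 39, 35, 23, 23, 7, 5, -15, -27, -38] -> [50, 39, 35]
  [-14, -37, 7, 26, -17] -> [-17, 26, 7, -37, -14] -> [-37, -17, -14, 7, 26] -> [26, 7, -14, -17, -37] -> [26, 7, -14]
  [5, 36, 26] -> [26, 36, 5] -> [5, 26, 36] -> [36, 26, 5] -> [36, 26, 5]
  [-42, -29, 50] -> [50, -29, -42] -> [-42, -29, 50] -> [50, -29, -42] -> [50, -29, -42]
  [47, 42, 35] -> [35, 42, 47] -> [35, 42, 47] -> [47, 42, 35] -> [47, 42, 35]

[48, 39, 5]; [50, 39, 35]; [26, 7, -14]; [36, 26, 5]; [50, -29, -42]; [47, 42, 35]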